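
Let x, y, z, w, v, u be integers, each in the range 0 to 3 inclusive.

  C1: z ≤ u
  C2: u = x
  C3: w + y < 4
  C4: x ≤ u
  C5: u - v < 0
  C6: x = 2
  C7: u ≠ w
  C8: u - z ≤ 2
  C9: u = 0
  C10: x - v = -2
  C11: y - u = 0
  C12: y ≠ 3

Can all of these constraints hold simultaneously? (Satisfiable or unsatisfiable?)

Constraint 9 fixes u = 0 and constraint 6 fixes x = 2, but constraint 2 requires u = x. Since 0 ≠ 2, contradiction.

Unsatisfiable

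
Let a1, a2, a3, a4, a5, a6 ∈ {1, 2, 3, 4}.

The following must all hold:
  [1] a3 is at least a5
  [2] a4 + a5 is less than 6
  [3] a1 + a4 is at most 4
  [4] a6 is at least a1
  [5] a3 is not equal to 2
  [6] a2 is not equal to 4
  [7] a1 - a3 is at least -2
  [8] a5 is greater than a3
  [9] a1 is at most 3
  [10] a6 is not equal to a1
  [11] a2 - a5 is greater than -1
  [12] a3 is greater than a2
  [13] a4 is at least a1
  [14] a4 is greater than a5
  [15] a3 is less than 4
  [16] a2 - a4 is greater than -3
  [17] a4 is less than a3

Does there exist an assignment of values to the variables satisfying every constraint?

Constraints 8, 14, and 17 give a3 < a5, a5 < a4, a4 < a3. Chaining: a3 < a5 < a4 < a3, which forces a3 < a3 — impossible.

Unsatisfiable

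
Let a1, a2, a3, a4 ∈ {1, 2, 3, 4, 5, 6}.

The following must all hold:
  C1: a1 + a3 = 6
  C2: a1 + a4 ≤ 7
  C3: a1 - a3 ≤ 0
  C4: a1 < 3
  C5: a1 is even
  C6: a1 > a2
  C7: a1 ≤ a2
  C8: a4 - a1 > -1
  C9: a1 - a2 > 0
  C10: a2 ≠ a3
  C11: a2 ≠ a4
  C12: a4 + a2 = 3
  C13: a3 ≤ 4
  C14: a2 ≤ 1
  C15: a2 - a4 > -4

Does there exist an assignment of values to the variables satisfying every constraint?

From constraints 7 and 14: a1 ≤ a2 ≤ 1. From constraint 13: a3 ≤ 4. Hence a1 + a3 ≤ 5. But constraint 1 requires a1 + a3 = 6, and 6 > 5. Contradiction.

Unsatisfiable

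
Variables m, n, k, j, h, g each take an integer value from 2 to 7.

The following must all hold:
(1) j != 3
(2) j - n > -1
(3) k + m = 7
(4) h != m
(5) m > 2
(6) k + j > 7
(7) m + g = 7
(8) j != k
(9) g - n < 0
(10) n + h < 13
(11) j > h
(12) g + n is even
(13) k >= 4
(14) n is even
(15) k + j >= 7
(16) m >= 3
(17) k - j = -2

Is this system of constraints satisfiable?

Satisfiable

Setting (m, n, k, j, h, g) = (3, 6, 4, 6, 4, 4) satisfies everything: constraint 2: j - n = 0; constraint 3: k + m = 7, and the others follow.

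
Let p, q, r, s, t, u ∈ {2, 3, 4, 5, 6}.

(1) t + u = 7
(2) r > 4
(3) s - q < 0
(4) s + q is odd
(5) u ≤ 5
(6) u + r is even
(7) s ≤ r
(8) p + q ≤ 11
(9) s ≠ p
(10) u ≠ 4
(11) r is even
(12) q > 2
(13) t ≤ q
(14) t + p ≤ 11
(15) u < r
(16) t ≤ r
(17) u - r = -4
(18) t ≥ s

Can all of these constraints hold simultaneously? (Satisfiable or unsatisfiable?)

The assignment p = 4, q = 5, r = 6, s = 2, t = 5, u = 2 works:
  constraint 1 holds since t + u = 7.
  constraint 3 holds since s - q = -3.
  constraint 8 holds since p + q = 9.
The rest check out directly.

Satisfiable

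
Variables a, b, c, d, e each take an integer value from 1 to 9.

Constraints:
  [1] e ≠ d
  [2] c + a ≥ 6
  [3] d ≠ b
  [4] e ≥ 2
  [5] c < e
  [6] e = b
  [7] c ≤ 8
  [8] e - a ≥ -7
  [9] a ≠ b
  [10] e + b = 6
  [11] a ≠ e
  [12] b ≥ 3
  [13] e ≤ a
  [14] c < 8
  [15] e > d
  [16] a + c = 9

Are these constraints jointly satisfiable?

Setting (a, b, c, d, e) = (7, 3, 2, 2, 3) satisfies everything: constraint 2: c + a = 9; constraint 8: e - a = -4, and the others follow.

Satisfiable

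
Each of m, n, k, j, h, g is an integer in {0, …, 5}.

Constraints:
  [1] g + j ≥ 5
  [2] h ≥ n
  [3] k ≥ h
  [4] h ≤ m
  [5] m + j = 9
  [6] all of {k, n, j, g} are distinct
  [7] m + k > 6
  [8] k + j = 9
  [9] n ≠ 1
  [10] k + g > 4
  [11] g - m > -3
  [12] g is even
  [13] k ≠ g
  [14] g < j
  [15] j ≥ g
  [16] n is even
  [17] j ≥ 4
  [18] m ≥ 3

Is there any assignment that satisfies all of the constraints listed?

The assignment m = 4, n = 0, k = 4, j = 5, h = 0, g = 2 works:
  constraint 1 holds since g + j = 7.
  constraint 5 holds since m + j = 9.
The rest check out directly.

Satisfiable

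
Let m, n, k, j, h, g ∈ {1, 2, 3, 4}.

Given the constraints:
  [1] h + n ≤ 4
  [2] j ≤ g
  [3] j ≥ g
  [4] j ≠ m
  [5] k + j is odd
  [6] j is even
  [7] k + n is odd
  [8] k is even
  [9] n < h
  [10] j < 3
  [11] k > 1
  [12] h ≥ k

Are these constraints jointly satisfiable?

Unsatisfiable

Constraint 8 makes k even and constraint 6 makes j even, so k + j must be even. Constraint 5 says k + j is odd — contradiction.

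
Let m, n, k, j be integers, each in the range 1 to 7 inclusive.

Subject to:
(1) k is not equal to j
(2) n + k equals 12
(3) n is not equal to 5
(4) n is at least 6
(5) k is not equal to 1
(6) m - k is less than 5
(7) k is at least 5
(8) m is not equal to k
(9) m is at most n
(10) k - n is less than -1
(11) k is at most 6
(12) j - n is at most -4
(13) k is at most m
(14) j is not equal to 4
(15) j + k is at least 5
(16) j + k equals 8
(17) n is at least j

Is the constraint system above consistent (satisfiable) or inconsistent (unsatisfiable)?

One satisfying assignment is m = 7, n = 7, k = 5, j = 3.
For the less obvious constraints — constraint 2: n + k = 12; constraint 6: m - k = 2; constraint 10: k - n = -2 — and the others hold by inspection.

Satisfiable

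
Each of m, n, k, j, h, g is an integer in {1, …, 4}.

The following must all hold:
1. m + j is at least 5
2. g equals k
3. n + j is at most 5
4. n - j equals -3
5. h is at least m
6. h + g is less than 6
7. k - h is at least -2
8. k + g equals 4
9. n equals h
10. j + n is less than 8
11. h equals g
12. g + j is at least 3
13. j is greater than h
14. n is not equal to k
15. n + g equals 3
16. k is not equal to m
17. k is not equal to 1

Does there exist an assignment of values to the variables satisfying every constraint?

From constraints 2, 9, and 11, n = h = g = k, so n = k. But constraint 14 says n ≠ k. Contradiction.

Unsatisfiable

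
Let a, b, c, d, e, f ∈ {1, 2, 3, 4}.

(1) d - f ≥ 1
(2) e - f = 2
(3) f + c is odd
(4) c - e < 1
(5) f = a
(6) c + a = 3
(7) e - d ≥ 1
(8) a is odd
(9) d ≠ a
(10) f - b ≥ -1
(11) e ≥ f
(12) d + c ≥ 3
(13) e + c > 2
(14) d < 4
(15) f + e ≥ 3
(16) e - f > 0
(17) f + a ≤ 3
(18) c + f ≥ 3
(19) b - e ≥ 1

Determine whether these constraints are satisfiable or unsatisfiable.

Constraints 1, 7, 10, and 19 give f − b ≥ -1, b − e ≥ 1, e − d ≥ 1, d − f ≥ 1.
Adding all 4 inequalities: the left sides telescope to 0, and the right sides sum to (-1) + 1 + 1 + 1 = 2. So 0 ≥ 2, which is false.

Unsatisfiable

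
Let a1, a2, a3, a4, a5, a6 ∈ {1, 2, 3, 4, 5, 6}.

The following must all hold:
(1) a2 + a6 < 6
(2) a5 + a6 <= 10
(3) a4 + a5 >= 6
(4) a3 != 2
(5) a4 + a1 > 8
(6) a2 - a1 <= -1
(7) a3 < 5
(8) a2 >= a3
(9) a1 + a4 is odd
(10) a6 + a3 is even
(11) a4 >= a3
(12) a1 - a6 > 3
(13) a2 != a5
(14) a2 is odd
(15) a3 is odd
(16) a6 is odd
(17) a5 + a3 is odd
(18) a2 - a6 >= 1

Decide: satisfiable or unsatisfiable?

Take a1 = 6, a2 = 3, a3 = 3, a4 = 3, a5 = 6, a6 = 1. Then constraint 1: a2 + a6 = 4; constraint 2: a5 + a6 = 7, and every other listed constraint is also met.

Satisfiable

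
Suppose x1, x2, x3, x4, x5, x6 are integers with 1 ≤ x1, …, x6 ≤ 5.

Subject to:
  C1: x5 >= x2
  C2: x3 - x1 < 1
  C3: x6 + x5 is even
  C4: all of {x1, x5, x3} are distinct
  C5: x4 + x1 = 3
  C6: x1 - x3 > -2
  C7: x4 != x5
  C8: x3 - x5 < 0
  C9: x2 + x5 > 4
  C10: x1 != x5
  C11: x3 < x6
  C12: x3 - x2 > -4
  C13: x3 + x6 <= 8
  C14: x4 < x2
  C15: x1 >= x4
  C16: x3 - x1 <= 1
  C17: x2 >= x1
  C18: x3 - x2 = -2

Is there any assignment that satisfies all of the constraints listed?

Try x1 = 2, x2 = 3, x3 = 1, x4 = 1, x5 = 3, x6 = 5.
Check constraint 2: x3 - x1 = -1; constraint 5: x4 + x1 = 3; constraint 6: x1 - x3 = 1. The remaining constraints are straightforward to verify.

Satisfiable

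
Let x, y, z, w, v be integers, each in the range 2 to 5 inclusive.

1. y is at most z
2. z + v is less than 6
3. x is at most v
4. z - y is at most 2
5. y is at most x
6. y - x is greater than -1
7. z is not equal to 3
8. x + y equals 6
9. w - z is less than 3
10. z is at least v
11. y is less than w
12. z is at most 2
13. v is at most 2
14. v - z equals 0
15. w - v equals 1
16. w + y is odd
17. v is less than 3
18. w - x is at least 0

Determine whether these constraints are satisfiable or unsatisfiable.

From constraints 3 and 13: x ≤ v ≤ 2. From constraints 1 and 12: y ≤ z ≤ 2. Hence x + y ≤ 4. But constraint 8 requires x + y = 6, and 6 > 4. Contradiction.

Unsatisfiable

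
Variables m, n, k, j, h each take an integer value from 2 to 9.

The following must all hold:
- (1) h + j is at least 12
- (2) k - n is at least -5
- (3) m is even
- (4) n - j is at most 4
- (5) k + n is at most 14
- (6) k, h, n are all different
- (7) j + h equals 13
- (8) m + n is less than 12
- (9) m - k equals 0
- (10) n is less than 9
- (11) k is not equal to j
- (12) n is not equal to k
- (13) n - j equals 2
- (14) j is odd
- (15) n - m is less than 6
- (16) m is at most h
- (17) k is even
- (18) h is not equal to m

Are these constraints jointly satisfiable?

Setting (m, n, k, j, h) = (4, 7, 4, 5, 8) satisfies everything: constraint 1: h + j = 13; constraint 2: k - n = -3, and the others follow.

Satisfiable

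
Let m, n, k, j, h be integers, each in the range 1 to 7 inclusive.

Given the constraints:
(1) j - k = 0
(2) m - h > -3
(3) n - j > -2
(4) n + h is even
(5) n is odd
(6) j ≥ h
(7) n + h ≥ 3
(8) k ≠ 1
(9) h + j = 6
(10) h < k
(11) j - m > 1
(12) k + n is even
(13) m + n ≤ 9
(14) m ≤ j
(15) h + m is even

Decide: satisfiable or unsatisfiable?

Satisfiable

Setting (m, n, k, j, h) = (1, 5, 5, 5, 1) satisfies everything: constraint 1: j - k = 0; constraint 2: m - h = 0, and the others follow.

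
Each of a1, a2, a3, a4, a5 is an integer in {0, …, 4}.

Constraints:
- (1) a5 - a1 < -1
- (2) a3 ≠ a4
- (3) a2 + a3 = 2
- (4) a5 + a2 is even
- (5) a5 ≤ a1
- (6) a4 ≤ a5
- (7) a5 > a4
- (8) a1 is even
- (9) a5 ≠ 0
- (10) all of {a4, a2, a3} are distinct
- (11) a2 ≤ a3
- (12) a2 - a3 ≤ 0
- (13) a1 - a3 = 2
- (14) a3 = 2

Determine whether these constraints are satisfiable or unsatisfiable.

Take a1 = 4, a2 = 0, a3 = 2, a4 = 1, a5 = 2. Then constraint 1: a5 - a1 = -2; constraint 3: a2 + a3 = 2; constraint 12: a2 - a3 = -2, and every other listed constraint is also met.

Satisfiable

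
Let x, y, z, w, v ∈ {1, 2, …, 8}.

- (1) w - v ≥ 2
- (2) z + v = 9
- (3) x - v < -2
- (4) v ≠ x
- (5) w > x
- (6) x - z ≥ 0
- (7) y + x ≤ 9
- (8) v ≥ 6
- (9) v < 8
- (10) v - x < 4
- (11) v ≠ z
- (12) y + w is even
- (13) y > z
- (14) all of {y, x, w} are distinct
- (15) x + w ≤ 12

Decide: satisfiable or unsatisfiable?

Try x = 3, y = 6, z = 3, w = 8, v = 6.
Check constraint 1: w - v = 2; constraint 2: z + v = 9; constraint 3: x - v = -3. The remaining constraints are straightforward to verify.

Satisfiable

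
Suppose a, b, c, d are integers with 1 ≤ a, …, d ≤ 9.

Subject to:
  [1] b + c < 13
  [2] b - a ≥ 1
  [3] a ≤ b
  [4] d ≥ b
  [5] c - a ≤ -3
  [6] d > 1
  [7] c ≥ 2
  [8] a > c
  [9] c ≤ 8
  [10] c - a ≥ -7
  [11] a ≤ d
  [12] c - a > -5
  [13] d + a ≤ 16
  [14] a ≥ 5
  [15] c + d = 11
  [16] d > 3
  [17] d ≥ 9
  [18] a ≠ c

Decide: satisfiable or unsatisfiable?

Satisfiable

One satisfying assignment is a = 6, b = 9, c = 2, d = 9.
For the less obvious constraints — constraint 1: b + c = 11; constraint 2: b - a = 3 — and the others hold by inspection.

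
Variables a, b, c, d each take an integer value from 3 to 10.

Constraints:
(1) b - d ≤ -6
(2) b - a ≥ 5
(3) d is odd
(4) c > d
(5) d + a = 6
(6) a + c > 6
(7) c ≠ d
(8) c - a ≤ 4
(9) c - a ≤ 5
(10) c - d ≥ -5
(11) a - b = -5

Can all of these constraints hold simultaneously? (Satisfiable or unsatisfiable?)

Unsatisfiable

Constraints 1, 2, 9, and 10 give c − d ≥ -5, d − b ≥ 6, b − a ≥ 5, a − c ≥ -5.
Adding all 4 inequalities: the left sides telescope to 0, and the right sides sum to (-5) + 6 + 5 + (-5) = 1. So 0 ≥ 1, which is false.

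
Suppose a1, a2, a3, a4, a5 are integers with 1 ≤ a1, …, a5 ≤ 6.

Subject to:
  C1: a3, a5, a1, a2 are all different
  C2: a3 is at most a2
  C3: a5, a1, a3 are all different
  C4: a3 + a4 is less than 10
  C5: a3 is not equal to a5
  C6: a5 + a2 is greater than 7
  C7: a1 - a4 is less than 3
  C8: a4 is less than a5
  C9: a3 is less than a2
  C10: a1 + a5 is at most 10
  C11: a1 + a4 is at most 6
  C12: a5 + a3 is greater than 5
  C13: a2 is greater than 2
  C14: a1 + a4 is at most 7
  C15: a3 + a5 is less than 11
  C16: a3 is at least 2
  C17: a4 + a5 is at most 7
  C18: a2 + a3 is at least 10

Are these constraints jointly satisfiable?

Satisfiable

Take a1 = 4, a2 = 6, a3 = 5, a4 = 2, a5 = 3. Then constraint 4: a3 + a4 = 7; constraint 6: a5 + a2 = 9; constraint 7: a1 - a4 = 2, and every other listed constraint is also met.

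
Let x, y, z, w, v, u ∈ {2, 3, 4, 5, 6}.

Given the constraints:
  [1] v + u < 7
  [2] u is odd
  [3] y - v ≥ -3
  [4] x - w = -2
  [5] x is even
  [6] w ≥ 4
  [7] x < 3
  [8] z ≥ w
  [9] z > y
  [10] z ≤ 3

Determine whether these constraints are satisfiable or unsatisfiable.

Unsatisfiable

From constraint 6: w ≥ 4. From constraints 8 and 10: w ≤ z and z ≤ 3, so w ≤ 3. But 3 < 4, so no value of w works.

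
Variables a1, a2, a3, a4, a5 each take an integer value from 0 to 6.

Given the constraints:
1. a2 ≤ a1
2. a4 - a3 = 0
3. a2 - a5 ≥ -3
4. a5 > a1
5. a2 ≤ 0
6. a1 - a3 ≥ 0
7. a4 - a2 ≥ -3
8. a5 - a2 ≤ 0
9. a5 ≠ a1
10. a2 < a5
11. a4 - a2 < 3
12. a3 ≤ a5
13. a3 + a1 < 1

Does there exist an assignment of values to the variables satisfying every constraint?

Unsatisfiable

Constraints 1, 4, and 8 give a5 ≤ a2, a2 ≤ a1, a1 < a5. Chaining: a5 ≤ a2 ≤ a1 < a5, which forces a5 < a5 — impossible.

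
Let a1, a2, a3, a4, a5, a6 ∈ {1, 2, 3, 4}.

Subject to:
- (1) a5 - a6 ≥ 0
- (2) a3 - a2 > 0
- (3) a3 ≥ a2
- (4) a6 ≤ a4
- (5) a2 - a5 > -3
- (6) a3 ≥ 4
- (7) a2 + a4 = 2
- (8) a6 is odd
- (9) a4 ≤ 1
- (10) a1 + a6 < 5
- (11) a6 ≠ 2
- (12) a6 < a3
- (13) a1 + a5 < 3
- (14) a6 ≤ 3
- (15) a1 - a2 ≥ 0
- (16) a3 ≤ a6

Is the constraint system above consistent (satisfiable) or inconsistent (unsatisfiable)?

From constraint 6: a3 ≥ 4. From constraints 14 and 16: a3 ≤ a6 and a6 ≤ 3, so a3 ≤ 3. But 3 < 4, so no value of a3 works.

Unsatisfiable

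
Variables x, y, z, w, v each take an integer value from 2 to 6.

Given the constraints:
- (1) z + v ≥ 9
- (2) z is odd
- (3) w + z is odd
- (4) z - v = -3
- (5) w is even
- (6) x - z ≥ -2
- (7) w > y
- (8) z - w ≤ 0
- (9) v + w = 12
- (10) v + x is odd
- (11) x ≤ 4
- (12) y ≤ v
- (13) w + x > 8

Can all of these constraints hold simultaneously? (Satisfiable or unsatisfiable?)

Satisfiable

Try x = 3, y = 3, z = 3, w = 6, v = 6.
Check constraint 1: z + v = 9; constraint 4: z - v = -3; constraint 6: x - z = 0. The remaining constraints are straightforward to verify.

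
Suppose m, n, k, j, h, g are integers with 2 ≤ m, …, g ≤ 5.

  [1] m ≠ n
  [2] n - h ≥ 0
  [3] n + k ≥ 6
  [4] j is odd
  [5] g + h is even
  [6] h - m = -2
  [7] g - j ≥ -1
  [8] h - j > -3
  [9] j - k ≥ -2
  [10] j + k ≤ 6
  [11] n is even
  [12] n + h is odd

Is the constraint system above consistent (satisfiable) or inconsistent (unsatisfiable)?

One satisfying assignment is m = 5, n = 4, k = 3, j = 3, h = 3, g = 3.
For the less obvious constraints — constraint 2: n - h = 1; constraint 3: n + k = 7 — and the others hold by inspection.

Satisfiable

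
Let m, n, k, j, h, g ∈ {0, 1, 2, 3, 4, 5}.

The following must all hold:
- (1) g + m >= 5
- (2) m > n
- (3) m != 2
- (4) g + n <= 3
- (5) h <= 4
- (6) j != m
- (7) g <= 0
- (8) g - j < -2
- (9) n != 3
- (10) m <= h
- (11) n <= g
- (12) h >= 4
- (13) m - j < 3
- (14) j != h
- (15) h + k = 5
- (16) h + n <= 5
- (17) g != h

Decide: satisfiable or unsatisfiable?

Unsatisfiable

From constraint 7: g ≤ 0. From constraints 5 and 10: m ≤ h ≤ 4. Hence g + m ≤ 4. But constraint 1 requires g + m ≥ 5, and 5 > 4. Contradiction.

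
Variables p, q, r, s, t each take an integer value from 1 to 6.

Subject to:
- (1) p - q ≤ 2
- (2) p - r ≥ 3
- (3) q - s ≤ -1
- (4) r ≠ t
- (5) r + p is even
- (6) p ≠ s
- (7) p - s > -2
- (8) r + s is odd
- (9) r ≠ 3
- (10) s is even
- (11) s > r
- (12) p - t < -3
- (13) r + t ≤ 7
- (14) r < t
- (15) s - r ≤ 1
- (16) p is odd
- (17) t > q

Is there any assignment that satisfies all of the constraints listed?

Constraints 1, 2, 3, and 15 give p − r ≥ 3, r − s ≥ -1, s − q ≥ 1, q − p ≥ -2.
Adding all 4 inequalities: the left sides telescope to 0, and the right sides sum to 3 + (-1) + 1 + (-2) = 1. So 0 ≥ 1, which is false.

Unsatisfiable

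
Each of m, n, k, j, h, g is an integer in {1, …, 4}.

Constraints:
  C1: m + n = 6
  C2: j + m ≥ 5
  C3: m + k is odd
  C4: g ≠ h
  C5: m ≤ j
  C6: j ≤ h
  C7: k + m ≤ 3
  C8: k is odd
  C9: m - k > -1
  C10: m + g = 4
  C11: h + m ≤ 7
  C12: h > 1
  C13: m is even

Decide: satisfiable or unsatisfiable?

Setting (m, n, k, j, h, g) = (2, 4, 1, 3, 4, 2) satisfies everything: constraint 1: m + n = 6; constraint 2: j + m = 5; constraint 7: k + m = 3, and the others follow.

Satisfiable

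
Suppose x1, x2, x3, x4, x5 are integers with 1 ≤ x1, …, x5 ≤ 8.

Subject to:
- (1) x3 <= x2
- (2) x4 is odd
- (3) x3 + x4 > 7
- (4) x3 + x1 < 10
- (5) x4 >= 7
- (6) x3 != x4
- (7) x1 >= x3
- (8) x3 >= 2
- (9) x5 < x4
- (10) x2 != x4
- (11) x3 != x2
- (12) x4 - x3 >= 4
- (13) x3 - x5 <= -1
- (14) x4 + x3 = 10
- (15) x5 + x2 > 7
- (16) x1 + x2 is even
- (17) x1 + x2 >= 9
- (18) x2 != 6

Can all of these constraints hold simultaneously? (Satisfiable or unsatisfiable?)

Take x1 = 5, x2 = 5, x3 = 3, x4 = 7, x5 = 5. Then constraint 3: x3 + x4 = 10; constraint 4: x3 + x1 = 8, and every other listed constraint is also met.

Satisfiable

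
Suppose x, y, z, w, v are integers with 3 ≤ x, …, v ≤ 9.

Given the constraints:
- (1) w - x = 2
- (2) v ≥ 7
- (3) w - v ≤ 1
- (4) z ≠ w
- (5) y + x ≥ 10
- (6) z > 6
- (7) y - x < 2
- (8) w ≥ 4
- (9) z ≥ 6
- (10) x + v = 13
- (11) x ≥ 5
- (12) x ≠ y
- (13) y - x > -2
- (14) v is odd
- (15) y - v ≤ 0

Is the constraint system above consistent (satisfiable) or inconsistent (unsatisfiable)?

One satisfying assignment is x = 6, y = 7, z = 7, w = 8, v = 7.
For the less obvious constraints — constraint 1: w - x = 2; constraint 3: w - v = 1 — and the others hold by inspection.

Satisfiable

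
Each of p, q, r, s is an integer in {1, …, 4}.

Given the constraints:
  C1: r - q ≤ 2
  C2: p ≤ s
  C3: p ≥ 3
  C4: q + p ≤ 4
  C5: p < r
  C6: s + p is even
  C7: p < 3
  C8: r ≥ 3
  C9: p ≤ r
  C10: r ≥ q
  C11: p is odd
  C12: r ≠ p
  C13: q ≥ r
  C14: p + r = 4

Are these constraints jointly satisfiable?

Unsatisfiable

From constraints 8 and 13: q ≥ r ≥ 3. From constraint 3: p ≥ 3. Hence q + p ≥ 6. But constraint 4 requires q + p ≤ 4, and 4 < 6. Contradiction.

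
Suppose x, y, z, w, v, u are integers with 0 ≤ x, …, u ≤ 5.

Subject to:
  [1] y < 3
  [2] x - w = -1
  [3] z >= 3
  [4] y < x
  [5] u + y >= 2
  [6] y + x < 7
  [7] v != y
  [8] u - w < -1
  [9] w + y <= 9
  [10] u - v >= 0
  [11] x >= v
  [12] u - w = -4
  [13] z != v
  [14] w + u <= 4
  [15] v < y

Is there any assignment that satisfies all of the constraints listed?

One satisfying assignment is x = 3, y = 2, z = 4, w = 4, v = 0, u = 0.
For the less obvious constraints — constraint 2: x - w = -1; constraint 5: u + y = 2; constraint 6: y + x = 5 — and the others hold by inspection.

Satisfiable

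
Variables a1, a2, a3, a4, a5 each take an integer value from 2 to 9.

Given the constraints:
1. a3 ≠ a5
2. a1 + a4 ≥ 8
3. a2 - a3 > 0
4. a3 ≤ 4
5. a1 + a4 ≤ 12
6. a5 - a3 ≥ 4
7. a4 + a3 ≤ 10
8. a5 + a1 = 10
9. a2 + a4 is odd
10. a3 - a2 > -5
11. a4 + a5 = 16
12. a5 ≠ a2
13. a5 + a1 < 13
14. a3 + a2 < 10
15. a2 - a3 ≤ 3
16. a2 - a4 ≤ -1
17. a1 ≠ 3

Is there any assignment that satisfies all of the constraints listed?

Satisfiable

Setting (a1, a2, a3, a4, a5) = (2, 5, 2, 8, 8) satisfies everything: constraint 2: a1 + a4 = 10; constraint 3: a2 - a3 = 3; constraint 5: a1 + a4 = 10, and the others follow.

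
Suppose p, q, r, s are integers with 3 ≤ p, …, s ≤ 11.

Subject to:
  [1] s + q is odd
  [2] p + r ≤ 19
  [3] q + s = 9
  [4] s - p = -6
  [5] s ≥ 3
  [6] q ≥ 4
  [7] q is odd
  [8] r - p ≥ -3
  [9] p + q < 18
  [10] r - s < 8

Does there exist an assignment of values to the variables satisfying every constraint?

Take p = 10, q = 5, r = 9, s = 4. Then constraint 2: p + r = 19; constraint 3: q + s = 9; constraint 4: s - p = -6, and every other listed constraint is also met.

Satisfiable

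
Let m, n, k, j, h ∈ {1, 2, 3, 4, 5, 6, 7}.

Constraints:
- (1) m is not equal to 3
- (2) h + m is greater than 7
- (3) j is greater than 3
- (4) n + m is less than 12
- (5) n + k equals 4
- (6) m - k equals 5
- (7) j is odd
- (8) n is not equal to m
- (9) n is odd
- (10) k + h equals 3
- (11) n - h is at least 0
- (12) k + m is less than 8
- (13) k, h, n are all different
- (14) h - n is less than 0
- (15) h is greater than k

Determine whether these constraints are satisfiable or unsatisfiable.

One satisfying assignment is m = 6, n = 3, k = 1, j = 7, h = 2.
For the less obvious constraints — constraint 2: h + m = 8; constraint 4: n + m = 9; constraint 5: n + k = 4 — and the others hold by inspection.

Satisfiable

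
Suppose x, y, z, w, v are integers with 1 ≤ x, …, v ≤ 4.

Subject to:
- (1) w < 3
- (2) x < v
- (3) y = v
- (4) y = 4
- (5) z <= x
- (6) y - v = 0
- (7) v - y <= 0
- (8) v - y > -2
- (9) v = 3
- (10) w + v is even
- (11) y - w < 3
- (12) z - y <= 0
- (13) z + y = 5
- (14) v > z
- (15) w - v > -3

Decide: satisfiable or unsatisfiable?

Unsatisfiable

Constraint 4 fixes y = 4 and constraint 9 fixes v = 3, but constraint 3 requires y = v. Since 4 ≠ 3, contradiction.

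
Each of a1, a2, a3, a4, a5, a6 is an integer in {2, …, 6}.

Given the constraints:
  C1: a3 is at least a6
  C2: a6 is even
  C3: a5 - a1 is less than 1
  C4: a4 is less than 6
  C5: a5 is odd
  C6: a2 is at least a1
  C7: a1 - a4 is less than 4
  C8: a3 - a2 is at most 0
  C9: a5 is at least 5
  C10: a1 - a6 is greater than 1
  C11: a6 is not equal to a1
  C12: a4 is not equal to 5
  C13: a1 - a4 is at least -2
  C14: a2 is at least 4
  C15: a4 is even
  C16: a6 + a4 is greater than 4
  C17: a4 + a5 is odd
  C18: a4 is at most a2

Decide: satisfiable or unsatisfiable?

Setting (a1, a2, a3, a4, a5, a6) = (5, 5, 5, 4, 5, 2) satisfies everything: constraint 3: a5 - a1 = 0; constraint 7: a1 - a4 = 1, and the others follow.

Satisfiable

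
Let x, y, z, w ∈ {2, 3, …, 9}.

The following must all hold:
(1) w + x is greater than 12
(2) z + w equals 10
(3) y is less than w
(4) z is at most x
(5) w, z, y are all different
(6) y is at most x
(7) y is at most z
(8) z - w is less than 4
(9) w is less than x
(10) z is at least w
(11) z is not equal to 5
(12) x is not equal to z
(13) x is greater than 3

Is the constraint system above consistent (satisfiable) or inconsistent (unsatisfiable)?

Setting (x, y, z, w) = (9, 3, 6, 4) satisfies everything: constraint 1: w + x = 13; constraint 2: z + w = 10, and the others follow.

Satisfiable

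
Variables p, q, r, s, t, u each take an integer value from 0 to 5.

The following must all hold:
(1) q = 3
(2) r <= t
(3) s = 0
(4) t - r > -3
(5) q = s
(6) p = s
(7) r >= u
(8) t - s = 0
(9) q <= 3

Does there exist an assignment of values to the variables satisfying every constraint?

Unsatisfiable

Constraint 1 fixes q = 3 and constraint 3 fixes s = 0, but constraint 5 requires q = s. Since 3 ≠ 0, contradiction.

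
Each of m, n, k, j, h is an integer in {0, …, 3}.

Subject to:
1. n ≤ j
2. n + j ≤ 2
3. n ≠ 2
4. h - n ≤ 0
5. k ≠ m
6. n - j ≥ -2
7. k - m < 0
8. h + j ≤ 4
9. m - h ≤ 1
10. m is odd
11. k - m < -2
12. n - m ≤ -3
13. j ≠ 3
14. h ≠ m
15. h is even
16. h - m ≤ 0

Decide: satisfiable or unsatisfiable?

Unsatisfiable

Constraints 4, 9, and 12 give n − h ≥ 0, h − m ≥ -1, m − n ≥ 3.
Adding all 3 inequalities: the left sides telescope to 0, and the right sides sum to 0 + (-1) + 3 = 2. So 0 ≥ 2, which is false.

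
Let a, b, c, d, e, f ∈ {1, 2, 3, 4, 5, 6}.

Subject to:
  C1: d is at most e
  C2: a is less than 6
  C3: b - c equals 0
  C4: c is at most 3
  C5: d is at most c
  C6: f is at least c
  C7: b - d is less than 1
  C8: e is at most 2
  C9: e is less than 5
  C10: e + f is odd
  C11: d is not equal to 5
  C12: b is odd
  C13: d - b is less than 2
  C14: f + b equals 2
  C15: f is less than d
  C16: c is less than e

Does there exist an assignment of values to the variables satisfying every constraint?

Unsatisfiable

Constraints 5, 6, and 15 give f < d, d ≤ c, c ≤ f. Chaining: f < d ≤ c ≤ f, which forces f < f — impossible.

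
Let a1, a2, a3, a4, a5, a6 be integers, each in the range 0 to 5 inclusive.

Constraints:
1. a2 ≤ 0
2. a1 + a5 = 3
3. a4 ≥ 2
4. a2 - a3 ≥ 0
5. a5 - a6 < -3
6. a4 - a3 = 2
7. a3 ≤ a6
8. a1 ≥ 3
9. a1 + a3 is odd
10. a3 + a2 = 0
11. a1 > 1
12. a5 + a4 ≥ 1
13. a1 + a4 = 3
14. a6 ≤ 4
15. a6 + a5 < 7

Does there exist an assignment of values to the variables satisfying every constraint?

From constraint 8: a1 ≥ 3. From constraint 3: a4 ≥ 2. Hence a1 + a4 ≥ 5. But constraint 13 requires a1 + a4 = 3, and 3 < 5. Contradiction.

Unsatisfiable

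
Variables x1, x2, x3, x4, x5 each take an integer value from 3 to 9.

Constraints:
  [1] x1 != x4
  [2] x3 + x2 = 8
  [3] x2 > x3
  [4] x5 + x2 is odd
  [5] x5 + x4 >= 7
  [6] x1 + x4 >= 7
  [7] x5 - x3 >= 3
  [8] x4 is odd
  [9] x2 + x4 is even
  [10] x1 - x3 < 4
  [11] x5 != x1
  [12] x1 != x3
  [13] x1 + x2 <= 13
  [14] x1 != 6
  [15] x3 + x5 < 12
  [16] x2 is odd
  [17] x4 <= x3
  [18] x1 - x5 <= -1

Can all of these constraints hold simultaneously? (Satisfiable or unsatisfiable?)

One satisfying assignment is x1 = 5, x2 = 5, x3 = 3, x4 = 3, x5 = 6.
For the less obvious constraints — constraint 2: x3 + x2 = 8; constraint 5: x5 + x4 = 9 — and the others hold by inspection.

Satisfiable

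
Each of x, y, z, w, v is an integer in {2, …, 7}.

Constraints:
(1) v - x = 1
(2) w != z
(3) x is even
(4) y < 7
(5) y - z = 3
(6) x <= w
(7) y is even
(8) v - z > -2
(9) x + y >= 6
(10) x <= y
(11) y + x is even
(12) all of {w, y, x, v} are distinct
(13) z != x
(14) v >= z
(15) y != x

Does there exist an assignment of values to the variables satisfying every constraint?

The assignment x = 2, y = 6, z = 3, w = 7, v = 3 works:
  constraint 1 holds since v - x = 1.
  constraint 5 holds since y - z = 3.
  constraint 8 holds since v - z = 0.
The rest check out directly.

Satisfiable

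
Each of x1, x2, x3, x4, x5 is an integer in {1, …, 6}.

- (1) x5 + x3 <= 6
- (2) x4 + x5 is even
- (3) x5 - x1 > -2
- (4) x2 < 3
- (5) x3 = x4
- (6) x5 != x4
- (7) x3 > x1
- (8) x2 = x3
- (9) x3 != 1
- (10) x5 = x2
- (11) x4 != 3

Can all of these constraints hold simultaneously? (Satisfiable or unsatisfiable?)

From constraints 5, 8, and 10, x5 = x2 = x3 = x4, so x5 = x4. But constraint 6 says x5 ≠ x4. Contradiction.

Unsatisfiable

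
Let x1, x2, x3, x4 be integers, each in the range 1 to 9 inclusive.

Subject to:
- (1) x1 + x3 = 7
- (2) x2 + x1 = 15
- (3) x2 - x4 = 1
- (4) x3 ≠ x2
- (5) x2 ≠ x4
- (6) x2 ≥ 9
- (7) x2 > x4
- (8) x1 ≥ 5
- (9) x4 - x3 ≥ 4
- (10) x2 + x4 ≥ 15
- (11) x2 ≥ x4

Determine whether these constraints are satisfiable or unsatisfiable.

The assignment x1 = 6, x2 = 9, x3 = 1, x4 = 8 works:
  constraint 1 holds since x1 + x3 = 7.
  constraint 2 holds since x2 + x1 = 15.
  constraint 3 holds since x2 - x4 = 1.
The rest check out directly.

Satisfiable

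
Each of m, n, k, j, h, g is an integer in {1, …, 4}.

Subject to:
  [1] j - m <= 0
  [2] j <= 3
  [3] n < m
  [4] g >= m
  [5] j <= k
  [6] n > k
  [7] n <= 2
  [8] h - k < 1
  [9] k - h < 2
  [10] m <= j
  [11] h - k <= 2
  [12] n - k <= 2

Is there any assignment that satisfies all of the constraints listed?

Unsatisfiable

Constraints 3, 5, 6, and 10 give m ≤ j, j ≤ k, k < n, n < m. Chaining: m ≤ j ≤ k < n < m, which forces m < m — impossible.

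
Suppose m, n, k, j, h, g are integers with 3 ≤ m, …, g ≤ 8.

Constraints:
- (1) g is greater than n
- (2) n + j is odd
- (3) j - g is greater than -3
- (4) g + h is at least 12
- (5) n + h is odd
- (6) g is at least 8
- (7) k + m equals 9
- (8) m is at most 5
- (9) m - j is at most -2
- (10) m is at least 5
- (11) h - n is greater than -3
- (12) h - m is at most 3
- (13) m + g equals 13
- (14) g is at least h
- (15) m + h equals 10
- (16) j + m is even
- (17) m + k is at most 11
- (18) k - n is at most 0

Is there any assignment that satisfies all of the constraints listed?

Satisfiable

Try m = 5, n = 6, k = 4, j = 7, h = 5, g = 8.
Check constraint 3: j - g = -1; constraint 4: g + h = 13; constraint 7: k + m = 9. The remaining constraints are straightforward to verify.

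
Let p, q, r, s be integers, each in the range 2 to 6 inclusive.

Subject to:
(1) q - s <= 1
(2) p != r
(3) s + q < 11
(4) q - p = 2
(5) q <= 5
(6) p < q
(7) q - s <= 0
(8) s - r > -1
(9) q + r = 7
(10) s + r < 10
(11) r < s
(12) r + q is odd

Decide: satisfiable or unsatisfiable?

Take p = 2, q = 4, r = 3, s = 4. Then constraint 1: q - s = 0; constraint 3: s + q = 8, and every other listed constraint is also met.

Satisfiable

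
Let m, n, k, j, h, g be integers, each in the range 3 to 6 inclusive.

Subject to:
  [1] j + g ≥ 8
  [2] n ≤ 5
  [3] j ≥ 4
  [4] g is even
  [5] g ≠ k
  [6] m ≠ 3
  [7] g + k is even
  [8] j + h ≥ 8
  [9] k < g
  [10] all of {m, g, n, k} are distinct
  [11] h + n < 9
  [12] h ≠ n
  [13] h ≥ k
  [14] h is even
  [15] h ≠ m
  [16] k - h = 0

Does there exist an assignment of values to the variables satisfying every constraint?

Satisfiable

One satisfying assignment is m = 5, n = 3, k = 4, j = 5, h = 4, g = 6.
For the less obvious constraints — constraint 1: j + g = 11; constraint 8: j + h = 9 — and the others hold by inspection.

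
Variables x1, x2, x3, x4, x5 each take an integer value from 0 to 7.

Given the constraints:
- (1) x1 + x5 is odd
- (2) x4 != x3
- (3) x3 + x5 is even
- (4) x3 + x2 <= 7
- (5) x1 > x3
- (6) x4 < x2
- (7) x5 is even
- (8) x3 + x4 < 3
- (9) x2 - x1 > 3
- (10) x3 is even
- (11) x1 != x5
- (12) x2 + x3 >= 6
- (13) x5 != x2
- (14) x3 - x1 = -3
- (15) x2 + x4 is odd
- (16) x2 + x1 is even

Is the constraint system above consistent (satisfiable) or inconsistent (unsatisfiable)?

The assignment x1 = 3, x2 = 7, x3 = 0, x4 = 2, x5 = 4 works:
  constraint 4 holds since x3 + x2 = 7.
  constraint 8 holds since x3 + x4 = 2.
  constraint 9 holds since x2 - x1 = 4.
The rest check out directly.

Satisfiable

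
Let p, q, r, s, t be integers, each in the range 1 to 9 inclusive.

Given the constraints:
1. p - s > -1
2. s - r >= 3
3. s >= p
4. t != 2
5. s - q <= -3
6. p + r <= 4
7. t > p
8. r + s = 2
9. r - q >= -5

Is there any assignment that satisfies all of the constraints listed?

Unsatisfiable

Constraints 2, 5, and 9 give q − s ≥ 3, s − r ≥ 3, r − q ≥ -5.
Adding all 3 inequalities: the left sides telescope to 0, and the right sides sum to 3 + 3 + (-5) = 1. So 0 ≥ 1, which is false.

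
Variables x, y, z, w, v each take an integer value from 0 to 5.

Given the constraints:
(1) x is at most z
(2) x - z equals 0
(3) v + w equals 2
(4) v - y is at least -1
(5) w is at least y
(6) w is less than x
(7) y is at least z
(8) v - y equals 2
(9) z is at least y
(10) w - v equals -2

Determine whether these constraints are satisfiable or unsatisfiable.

Constraints 1, 5, 6, and 7 give y ≤ w, w < x, x ≤ z, z ≤ y. Chaining: y ≤ w < x ≤ z ≤ y, which forces y < y — impossible.

Unsatisfiable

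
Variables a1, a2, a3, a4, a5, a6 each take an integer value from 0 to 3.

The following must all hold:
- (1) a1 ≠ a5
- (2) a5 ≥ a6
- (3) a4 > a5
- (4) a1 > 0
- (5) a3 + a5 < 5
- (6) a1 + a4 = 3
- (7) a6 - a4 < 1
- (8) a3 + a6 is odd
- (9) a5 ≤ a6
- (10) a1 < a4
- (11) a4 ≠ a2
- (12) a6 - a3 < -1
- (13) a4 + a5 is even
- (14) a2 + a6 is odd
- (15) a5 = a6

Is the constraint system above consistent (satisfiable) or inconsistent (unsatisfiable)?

The assignment a1 = 1, a2 = 3, a3 = 3, a4 = 2, a5 = 0, a6 = 0 works:
  constraint 5 holds since a3 + a5 = 3.
  constraint 6 holds since a1 + a4 = 3.
  constraint 7 holds since a6 - a4 = -2.
The rest check out directly.

Satisfiable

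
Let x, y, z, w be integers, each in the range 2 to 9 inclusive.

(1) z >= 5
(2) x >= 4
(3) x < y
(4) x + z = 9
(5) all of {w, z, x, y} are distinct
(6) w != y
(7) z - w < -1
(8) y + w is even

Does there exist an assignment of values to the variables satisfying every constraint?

Satisfiable

One satisfying assignment is x = 4, y = 7, z = 5, w = 9.
For the less obvious constraints — constraint 4: x + z = 9; constraint 7: z - w = -4 — and the others hold by inspection.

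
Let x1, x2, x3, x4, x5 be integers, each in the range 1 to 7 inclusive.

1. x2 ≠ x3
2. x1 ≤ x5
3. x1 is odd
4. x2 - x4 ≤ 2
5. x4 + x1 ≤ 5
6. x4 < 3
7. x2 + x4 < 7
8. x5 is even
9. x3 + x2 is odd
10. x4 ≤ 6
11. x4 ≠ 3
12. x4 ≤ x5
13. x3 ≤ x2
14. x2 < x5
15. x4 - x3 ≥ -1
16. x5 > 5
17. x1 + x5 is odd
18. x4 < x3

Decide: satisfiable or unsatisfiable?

The assignment x1 = 3, x2 = 4, x3 = 3, x4 = 2, x5 = 6 works:
  constraint 4 holds since x2 - x4 = 2.
  constraint 5 holds since x4 + x1 = 5.
The rest check out directly.

Satisfiable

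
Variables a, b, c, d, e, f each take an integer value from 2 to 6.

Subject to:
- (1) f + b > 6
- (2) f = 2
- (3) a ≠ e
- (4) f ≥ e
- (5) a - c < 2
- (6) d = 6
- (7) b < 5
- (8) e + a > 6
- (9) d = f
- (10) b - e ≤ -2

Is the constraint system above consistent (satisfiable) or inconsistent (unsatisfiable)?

Constraint 6 fixes d = 6 and constraint 2 fixes f = 2, but constraint 9 requires d = f. Since 6 ≠ 2, contradiction.

Unsatisfiable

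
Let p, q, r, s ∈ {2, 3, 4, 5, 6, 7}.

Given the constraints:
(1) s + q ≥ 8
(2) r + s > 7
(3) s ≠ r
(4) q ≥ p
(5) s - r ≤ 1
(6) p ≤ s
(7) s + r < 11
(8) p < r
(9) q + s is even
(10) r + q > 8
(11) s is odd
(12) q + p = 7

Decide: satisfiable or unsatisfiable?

Setting (p, q, r, s) = (2, 5, 4, 5) satisfies everything: constraint 1: s + q = 10; constraint 2: r + s = 9; constraint 5: s - r = 1, and the others follow.

Satisfiable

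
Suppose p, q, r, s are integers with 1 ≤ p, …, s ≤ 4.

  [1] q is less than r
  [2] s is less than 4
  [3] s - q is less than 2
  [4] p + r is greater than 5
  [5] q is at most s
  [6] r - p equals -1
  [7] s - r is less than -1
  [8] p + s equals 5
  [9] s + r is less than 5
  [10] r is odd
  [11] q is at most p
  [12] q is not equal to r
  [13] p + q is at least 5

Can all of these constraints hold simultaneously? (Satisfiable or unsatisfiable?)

The assignment p = 4, q = 1, r = 3, s = 1 works:
  constraint 3 holds since s - q = 0.
  constraint 4 holds since p + r = 7.
The rest check out directly.

Satisfiable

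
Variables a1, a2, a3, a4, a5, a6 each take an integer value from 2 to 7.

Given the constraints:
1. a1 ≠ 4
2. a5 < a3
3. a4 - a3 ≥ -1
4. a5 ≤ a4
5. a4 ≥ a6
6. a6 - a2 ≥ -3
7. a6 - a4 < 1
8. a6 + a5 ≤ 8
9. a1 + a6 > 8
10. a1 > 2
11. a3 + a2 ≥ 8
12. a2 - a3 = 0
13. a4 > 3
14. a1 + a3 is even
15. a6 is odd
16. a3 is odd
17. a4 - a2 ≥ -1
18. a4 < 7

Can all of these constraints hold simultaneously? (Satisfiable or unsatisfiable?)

Setting (a1, a2, a3, a4, a5, a6) = (7, 5, 5, 5, 3, 3) satisfies everything: constraint 3: a4 - a3 = 0; constraint 6: a6 - a2 = -2, and the others follow.

Satisfiable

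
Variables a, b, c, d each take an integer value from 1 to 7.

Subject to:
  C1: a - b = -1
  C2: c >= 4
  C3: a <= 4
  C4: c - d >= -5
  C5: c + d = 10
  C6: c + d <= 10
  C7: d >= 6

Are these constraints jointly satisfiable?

Satisfiable

One satisfying assignment is a = 1, b = 2, c = 4, d = 6.
For the less obvious constraints — constraint 1: a - b = -1; constraint 4: c - d = -2 — and the others hold by inspection.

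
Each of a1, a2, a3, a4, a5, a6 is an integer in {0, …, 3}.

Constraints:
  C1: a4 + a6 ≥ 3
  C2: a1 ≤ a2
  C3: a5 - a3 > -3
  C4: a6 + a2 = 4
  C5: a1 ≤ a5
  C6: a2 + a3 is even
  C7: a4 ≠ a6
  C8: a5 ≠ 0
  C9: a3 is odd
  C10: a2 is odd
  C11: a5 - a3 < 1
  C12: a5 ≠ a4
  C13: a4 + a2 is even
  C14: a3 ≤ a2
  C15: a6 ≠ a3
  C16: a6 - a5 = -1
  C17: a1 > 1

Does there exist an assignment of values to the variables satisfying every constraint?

Take a1 = 2, a2 = 3, a3 = 3, a4 = 3, a5 = 2, a6 = 1. Then constraint 1: a4 + a6 = 4; constraint 3: a5 - a3 = -1; constraint 4: a6 + a2 = 4, and every other listed constraint is also met.

Satisfiable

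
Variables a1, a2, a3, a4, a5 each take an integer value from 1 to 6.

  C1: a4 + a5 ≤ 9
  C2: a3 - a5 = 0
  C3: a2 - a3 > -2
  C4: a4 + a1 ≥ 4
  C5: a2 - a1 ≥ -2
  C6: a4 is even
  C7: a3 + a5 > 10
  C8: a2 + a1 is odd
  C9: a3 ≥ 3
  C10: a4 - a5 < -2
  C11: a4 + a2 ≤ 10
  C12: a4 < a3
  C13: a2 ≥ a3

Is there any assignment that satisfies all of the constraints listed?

Setting (a1, a2, a3, a4, a5) = (5, 6, 6, 2, 6) satisfies everything: constraint 1: a4 + a5 = 8; constraint 2: a3 - a5 = 0; constraint 3: a2 - a3 = 0, and the others follow.

Satisfiable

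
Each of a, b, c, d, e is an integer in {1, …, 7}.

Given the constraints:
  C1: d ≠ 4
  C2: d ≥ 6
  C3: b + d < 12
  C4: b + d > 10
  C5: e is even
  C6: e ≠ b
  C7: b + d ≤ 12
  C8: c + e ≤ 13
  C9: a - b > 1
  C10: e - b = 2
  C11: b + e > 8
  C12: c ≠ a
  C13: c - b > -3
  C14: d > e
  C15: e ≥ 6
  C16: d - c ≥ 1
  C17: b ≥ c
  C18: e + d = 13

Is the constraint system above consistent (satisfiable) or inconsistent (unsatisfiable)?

The assignment a = 7, b = 4, c = 4, d = 7, e = 6 works:
  constraint 3 holds since b + d = 11.
  constraint 4 holds since b + d = 11.
The rest check out directly.

Satisfiable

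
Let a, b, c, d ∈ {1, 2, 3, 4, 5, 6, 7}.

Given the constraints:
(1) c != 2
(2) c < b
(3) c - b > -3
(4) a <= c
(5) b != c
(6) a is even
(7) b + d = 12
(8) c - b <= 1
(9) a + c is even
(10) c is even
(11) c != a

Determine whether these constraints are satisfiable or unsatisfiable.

Satisfiable

One satisfying assignment is a = 2, b = 5, c = 4, d = 7.
For the less obvious constraints — constraint 3: c - b = -1; constraint 7: b + d = 12 — and the others hold by inspection.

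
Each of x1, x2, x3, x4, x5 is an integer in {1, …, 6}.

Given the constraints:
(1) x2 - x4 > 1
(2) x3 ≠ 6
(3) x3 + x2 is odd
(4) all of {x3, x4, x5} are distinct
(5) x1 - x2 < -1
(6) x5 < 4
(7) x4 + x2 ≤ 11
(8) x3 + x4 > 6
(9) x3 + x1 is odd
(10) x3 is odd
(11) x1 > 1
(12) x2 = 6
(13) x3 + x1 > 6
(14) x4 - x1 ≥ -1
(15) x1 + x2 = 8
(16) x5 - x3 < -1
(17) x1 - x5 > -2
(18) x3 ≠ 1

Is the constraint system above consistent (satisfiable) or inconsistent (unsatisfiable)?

Satisfiable

Try x1 = 2, x2 = 6, x3 = 5, x4 = 3, x5 = 1.
Check constraint 1: x2 - x4 = 3; constraint 5: x1 - x2 = -4. The remaining constraints are straightforward to verify.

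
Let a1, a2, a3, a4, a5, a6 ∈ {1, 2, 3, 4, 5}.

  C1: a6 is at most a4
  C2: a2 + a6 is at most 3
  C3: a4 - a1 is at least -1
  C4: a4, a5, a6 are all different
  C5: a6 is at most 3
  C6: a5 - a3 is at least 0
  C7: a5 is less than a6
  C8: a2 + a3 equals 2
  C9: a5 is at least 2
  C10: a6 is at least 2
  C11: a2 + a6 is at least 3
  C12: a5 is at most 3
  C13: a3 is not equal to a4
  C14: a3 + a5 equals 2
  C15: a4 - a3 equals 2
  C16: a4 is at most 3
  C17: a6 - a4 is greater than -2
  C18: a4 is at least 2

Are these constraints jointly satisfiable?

Unsatisfiable

Constraints 5, 9, 10, 12, 16, and 18 confine each of a4, a5, a6 to the 2 values {2, 3}.
Constraint 4 requires all 3 of them to be distinct, but only 2 values are available — impossible by the pigeonhole principle.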